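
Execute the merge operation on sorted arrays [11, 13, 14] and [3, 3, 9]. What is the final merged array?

Merging process:

Compare 11 vs 3: take 3 from right. Merged: [3]
Compare 11 vs 3: take 3 from right. Merged: [3, 3]
Compare 11 vs 9: take 9 from right. Merged: [3, 3, 9]
Append remaining from left: [11, 13, 14]. Merged: [3, 3, 9, 11, 13, 14]

Final merged array: [3, 3, 9, 11, 13, 14]
Total comparisons: 3

The merged array is [3, 3, 9, 11, 13, 14], requiring 3 comparisons. The merge step runs in O(n) time where n is the total number of elements.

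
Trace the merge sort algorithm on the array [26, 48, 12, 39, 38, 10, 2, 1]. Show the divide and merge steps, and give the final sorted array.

Merge sort trace:

Split: [26, 48, 12, 39, 38, 10, 2, 1] -> [26, 48, 12, 39] and [38, 10, 2, 1]
  Split: [26, 48, 12, 39] -> [26, 48] and [12, 39]
    Split: [26, 48] -> [26] and [48]
    Merge: [26] + [48] -> [26, 48]
    Split: [12, 39] -> [12] and [39]
    Merge: [12] + [39] -> [12, 39]
  Merge: [26, 48] + [12, 39] -> [12, 26, 39, 48]
  Split: [38, 10, 2, 1] -> [38, 10] and [2, 1]
    Split: [38, 10] -> [38] and [10]
    Merge: [38] + [10] -> [10, 38]
    Split: [2, 1] -> [2] and [1]
    Merge: [2] + [1] -> [1, 2]
  Merge: [10, 38] + [1, 2] -> [1, 2, 10, 38]
Merge: [12, 26, 39, 48] + [1, 2, 10, 38] -> [1, 2, 10, 12, 26, 38, 39, 48]

Final sorted array: [1, 2, 10, 12, 26, 38, 39, 48]

The merge sort proceeds by recursively splitting the array and merging sorted halves.
After all merges, the sorted array is [1, 2, 10, 12, 26, 38, 39, 48].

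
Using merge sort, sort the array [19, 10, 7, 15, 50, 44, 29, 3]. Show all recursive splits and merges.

Merge sort trace:

Split: [19, 10, 7, 15, 50, 44, 29, 3] -> [19, 10, 7, 15] and [50, 44, 29, 3]
  Split: [19, 10, 7, 15] -> [19, 10] and [7, 15]
    Split: [19, 10] -> [19] and [10]
    Merge: [19] + [10] -> [10, 19]
    Split: [7, 15] -> [7] and [15]
    Merge: [7] + [15] -> [7, 15]
  Merge: [10, 19] + [7, 15] -> [7, 10, 15, 19]
  Split: [50, 44, 29, 3] -> [50, 44] and [29, 3]
    Split: [50, 44] -> [50] and [44]
    Merge: [50] + [44] -> [44, 50]
    Split: [29, 3] -> [29] and [3]
    Merge: [29] + [3] -> [3, 29]
  Merge: [44, 50] + [3, 29] -> [3, 29, 44, 50]
Merge: [7, 10, 15, 19] + [3, 29, 44, 50] -> [3, 7, 10, 15, 19, 29, 44, 50]

Final sorted array: [3, 7, 10, 15, 19, 29, 44, 50]

The merge sort proceeds by recursively splitting the array and merging sorted halves.
After all merges, the sorted array is [3, 7, 10, 15, 19, 29, 44, 50].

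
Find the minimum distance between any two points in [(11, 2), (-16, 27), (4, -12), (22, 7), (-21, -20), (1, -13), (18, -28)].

Computing all pairwise distances among 7 points:

d((11, 2), (-16, 27)) = 36.7967
d((11, 2), (4, -12)) = 15.6525
d((11, 2), (22, 7)) = 12.083
d((11, 2), (-21, -20)) = 38.833
d((11, 2), (1, -13)) = 18.0278
d((11, 2), (18, -28)) = 30.8058
d((-16, 27), (4, -12)) = 43.8292
d((-16, 27), (22, 7)) = 42.9418
d((-16, 27), (-21, -20)) = 47.2652
d((-16, 27), (1, -13)) = 43.4626
d((-16, 27), (18, -28)) = 64.6607
d((4, -12), (22, 7)) = 26.1725
d((4, -12), (-21, -20)) = 26.2488
d((4, -12), (1, -13)) = 3.1623 <-- minimum
d((4, -12), (18, -28)) = 21.2603
d((22, 7), (-21, -20)) = 50.774
d((22, 7), (1, -13)) = 29.0
d((22, 7), (18, -28)) = 35.2278
d((-21, -20), (1, -13)) = 23.0868
d((-21, -20), (18, -28)) = 39.8121
d((1, -13), (18, -28)) = 22.6716

Closest pair: (4, -12) and (1, -13) with distance 3.1623

The closest pair is (4, -12) and (1, -13) with Euclidean distance 3.1623. For 7 points, brute-force pairwise comparison is shown above. For large n, the divide-and-conquer algorithm (sort by x, recurse on halves, check the dividing strip) achieves O(n log n).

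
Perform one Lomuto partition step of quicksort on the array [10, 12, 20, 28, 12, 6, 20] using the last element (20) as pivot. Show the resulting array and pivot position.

Lomuto partition with pivot = 20:

Initial array: [10, 12, 20, 28, 12, 6, 20]

arr[0]=10 <= 20: swap with position 0, array becomes [10, 12, 20, 28, 12, 6, 20]
arr[1]=12 <= 20: swap with position 1, array becomes [10, 12, 20, 28, 12, 6, 20]
arr[2]=20 <= 20: swap with position 2, array becomes [10, 12, 20, 28, 12, 6, 20]
arr[3]=28 > 20: no swap
arr[4]=12 <= 20: swap with position 3, array becomes [10, 12, 20, 12, 28, 6, 20]
arr[5]=6 <= 20: swap with position 4, array becomes [10, 12, 20, 12, 6, 28, 20]

Place pivot at position 5: [10, 12, 20, 12, 6, 20, 28]
Pivot position: 5

After partitioning with pivot 20, the array becomes [10, 12, 20, 12, 6, 20, 28]. The pivot is placed at index 5. All elements to the left of the pivot are <= 20, and all elements to the right are > 20.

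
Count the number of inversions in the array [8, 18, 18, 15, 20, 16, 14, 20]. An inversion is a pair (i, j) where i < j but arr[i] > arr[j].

Finding inversions in [8, 18, 18, 15, 20, 16, 14, 20]:

(1, 3): arr[1]=18 > arr[3]=15
(1, 5): arr[1]=18 > arr[5]=16
(1, 6): arr[1]=18 > arr[6]=14
(2, 3): arr[2]=18 > arr[3]=15
(2, 5): arr[2]=18 > arr[5]=16
(2, 6): arr[2]=18 > arr[6]=14
(3, 6): arr[3]=15 > arr[6]=14
(4, 5): arr[4]=20 > arr[5]=16
(4, 6): arr[4]=20 > arr[6]=14
(5, 6): arr[5]=16 > arr[6]=14

Total inversions: 10

The array has 10 inversion(s): (1,3), (1,5), (1,6), (2,3), (2,5), (2,6), (3,6), (4,5), (4,6), (5,6). Each pair (i,j) satisfies i < j and arr[i] > arr[j].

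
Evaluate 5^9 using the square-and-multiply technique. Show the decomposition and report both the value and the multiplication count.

Computing 5^9 by squaring (build up from 5^1; each line after the first costs one multiplication):

5^1 = 5
5^2 = (5^1)^2 = 5^2 = 25
5^4 = (5^2)^2 = 25^2 = 625
5^8 = (5^4)^2 = 625^2 = 390625
5^9 = 5 * 5^8 = 5 * 390625 = 1953125

Result: 1953125
Multiplications needed: 4 (4 lines after 5^1)

5^9 = 1953125. Using exponentiation by squaring, this requires 4 multiplications. The key idea: if the exponent is even, square the half-power; if odd, multiply by the base once.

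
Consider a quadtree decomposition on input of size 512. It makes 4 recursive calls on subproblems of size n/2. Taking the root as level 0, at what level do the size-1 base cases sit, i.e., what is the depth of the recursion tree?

For divide and conquer with division factor 2:

Problem sizes at each level:
Level 0: 512
Level 1: 256
Level 2: 128
Level 3: 64
Level 4: 32
Level 5: 16
Level 6: 8
Level 7: 4
Level 8: 2
Level 9: 1

The root is level 0 and the size-1 base case is level 9 (the tree spans levels 0 through 9, i.e. 10 levels counting the root), so the depth is the number of divisions: log_2(512) = 9

The recursion tree depth is log_2(512) = 9. At each level, the problem size is divided by 2, so it takes 9 divisions to reduce to a base case of size 1. The algorithm makes 4 recursive calls at each level.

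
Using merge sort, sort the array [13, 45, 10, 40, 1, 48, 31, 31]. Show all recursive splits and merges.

Merge sort trace:

Split: [13, 45, 10, 40, 1, 48, 31, 31] -> [13, 45, 10, 40] and [1, 48, 31, 31]
  Split: [13, 45, 10, 40] -> [13, 45] and [10, 40]
    Split: [13, 45] -> [13] and [45]
    Merge: [13] + [45] -> [13, 45]
    Split: [10, 40] -> [10] and [40]
    Merge: [10] + [40] -> [10, 40]
  Merge: [13, 45] + [10, 40] -> [10, 13, 40, 45]
  Split: [1, 48, 31, 31] -> [1, 48] and [31, 31]
    Split: [1, 48] -> [1] and [48]
    Merge: [1] + [48] -> [1, 48]
    Split: [31, 31] -> [31] and [31]
    Merge: [31] + [31] -> [31, 31]
  Merge: [1, 48] + [31, 31] -> [1, 31, 31, 48]
Merge: [10, 13, 40, 45] + [1, 31, 31, 48] -> [1, 10, 13, 31, 31, 40, 45, 48]

Final sorted array: [1, 10, 13, 31, 31, 40, 45, 48]

The merge sort proceeds by recursively splitting the array and merging sorted halves.
After all merges, the sorted array is [1, 10, 13, 31, 31, 40, 45, 48].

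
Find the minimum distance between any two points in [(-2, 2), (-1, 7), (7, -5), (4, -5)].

Computing all pairwise distances among 4 points:

d((-2, 2), (-1, 7)) = 5.099
d((-2, 2), (7, -5)) = 11.4018
d((-2, 2), (4, -5)) = 9.2195
d((-1, 7), (7, -5)) = 14.4222
d((-1, 7), (4, -5)) = 13.0
d((7, -5), (4, -5)) = 3.0 <-- minimum

Closest pair: (7, -5) and (4, -5) with distance 3.0

The closest pair is (7, -5) and (4, -5) with Euclidean distance 3.0. For 4 points, brute-force pairwise comparison is shown above. For large n, the divide-and-conquer algorithm (sort by x, recurse on halves, check the dividing strip) achieves O(n log n).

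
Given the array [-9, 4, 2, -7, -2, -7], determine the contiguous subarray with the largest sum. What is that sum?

Using Kadane's algorithm on [-9, 4, 2, -7, -2, -7]:

Scanning through the array:
Position 1 (value 4): max_ending_here = 4, max_so_far = 4
Position 2 (value 2): max_ending_here = 6, max_so_far = 6
Position 3 (value -7): max_ending_here = -1, max_so_far = 6
Position 4 (value -2): max_ending_here = -2, max_so_far = 6
Position 5 (value -7): max_ending_here = -7, max_so_far = 6

Maximum subarray: [4, 2]
Maximum sum: 6

The maximum subarray is [4, 2] with sum 6. This subarray runs from index 1 to index 2.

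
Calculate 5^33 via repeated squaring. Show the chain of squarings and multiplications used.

Computing 5^33 by squaring (build up from 5^1; each line after the first costs one multiplication):

5^1 = 5
5^2 = (5^1)^2 = 5^2 = 25
5^4 = (5^2)^2 = 25^2 = 625
5^8 = (5^4)^2 = 625^2 = 390625
5^16 = (5^8)^2 = 390625^2 = 152587890625
5^32 = (5^16)^2 = 152587890625^2 = 23283064365386962890625
5^33 = 5 * 5^32 = 5 * 23283064365386962890625 = 116415321826934814453125

Result: 116415321826934814453125
Multiplications needed: 6 (6 lines after 5^1)

5^33 = 116415321826934814453125. Using exponentiation by squaring, this requires 6 multiplications. The key idea: if the exponent is even, square the half-power; if odd, multiply by the base once.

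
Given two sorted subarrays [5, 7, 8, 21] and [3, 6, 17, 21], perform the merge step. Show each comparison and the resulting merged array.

Merging process:

Compare 5 vs 3: take 3 from right. Merged: [3]
Compare 5 vs 6: take 5 from left. Merged: [3, 5]
Compare 7 vs 6: take 6 from right. Merged: [3, 5, 6]
Compare 7 vs 17: take 7 from left. Merged: [3, 5, 6, 7]
Compare 8 vs 17: take 8 from left. Merged: [3, 5, 6, 7, 8]
Compare 21 vs 17: take 17 from right. Merged: [3, 5, 6, 7, 8, 17]
Compare 21 vs 21: take 21 from left. Merged: [3, 5, 6, 7, 8, 17, 21]
Append remaining from right: [21]. Merged: [3, 5, 6, 7, 8, 17, 21, 21]

Final merged array: [3, 5, 6, 7, 8, 17, 21, 21]
Total comparisons: 7

The merged array is [3, 5, 6, 7, 8, 17, 21, 21], requiring 7 comparisons. The merge step runs in O(n) time where n is the total number of elements.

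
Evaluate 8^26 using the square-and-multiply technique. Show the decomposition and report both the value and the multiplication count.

Computing 8^26 by squaring (build up from 8^1; each line after the first costs one multiplication):

8^1 = 8
8^2 = (8^1)^2 = 8^2 = 64
8^3 = 8 * 8^2 = 8 * 64 = 512
8^6 = (8^3)^2 = 512^2 = 262144
8^12 = (8^6)^2 = 262144^2 = 68719476736
8^13 = 8 * 8^12 = 8 * 68719476736 = 549755813888
8^26 = (8^13)^2 = 549755813888^2 = 302231454903657293676544

Result: 302231454903657293676544
Multiplications needed: 6 (6 lines after 8^1)

8^26 = 302231454903657293676544. Using exponentiation by squaring, this requires 6 multiplications. The key idea: if the exponent is even, square the half-power; if odd, multiply by the base once.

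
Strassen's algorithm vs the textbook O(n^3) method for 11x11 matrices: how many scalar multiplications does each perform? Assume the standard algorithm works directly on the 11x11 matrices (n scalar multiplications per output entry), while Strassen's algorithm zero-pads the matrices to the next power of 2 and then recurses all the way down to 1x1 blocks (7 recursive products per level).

Matrix multiplication for 11x11 matrices:

Strassen's algorithm requires power-of-2 dimensions. Pad 11x11 to 16x16 (next power of 2).

Standard algorithm: 11^3 = 1331 multiplications
Strassen's algorithm: 7^(log2(16)) = 7^4 = 2401 multiplications
Difference: 1331 - 2401 = -1070 (Strassen uses MORE here due to padding overhead — for small or just-over-power-of-2 n, padding can outweigh the per-level savings)

Standard: 1331 multiplications (11^3). Strassen: 2401 multiplications (7^4, after padding to 16x16). Strassen reduces 8 recursive multiplications to 7 at each level.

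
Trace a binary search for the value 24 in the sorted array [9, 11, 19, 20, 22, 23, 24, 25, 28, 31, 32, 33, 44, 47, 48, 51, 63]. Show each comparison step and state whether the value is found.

Binary search for 24 in [9, 11, 19, 20, 22, 23, 24, 25, 28, 31, 32, 33, 44, 47, 48, 51, 63]:

lo=0, hi=16, mid=8, arr[mid]=28 -> 28 > 24, search left half
lo=0, hi=7, mid=3, arr[mid]=20 -> 20 < 24, search right half
lo=4, hi=7, mid=5, arr[mid]=23 -> 23 < 24, search right half
lo=6, hi=7, mid=6, arr[mid]=24 -> Found target at index 6!

Binary search finds 24 at index 6 after 4 comparisons. The search repeatedly halves the search space by comparing with the middle element.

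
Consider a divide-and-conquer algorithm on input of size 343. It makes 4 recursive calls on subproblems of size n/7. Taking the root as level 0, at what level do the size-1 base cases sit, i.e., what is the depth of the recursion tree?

For divide and conquer with division factor 7:

Problem sizes at each level:
Level 0: 343
Level 1: 49
Level 2: 7
Level 3: 1

The root is level 0 and the size-1 base case is level 3 (the tree spans levels 0 through 3, i.e. 4 levels counting the root), so the depth is the number of divisions: log_7(343) = 3

The recursion tree depth is log_7(343) = 3. At each level, the problem size is divided by 7, so it takes 3 divisions to reduce to a base case of size 1. The algorithm makes 4 recursive calls at each level.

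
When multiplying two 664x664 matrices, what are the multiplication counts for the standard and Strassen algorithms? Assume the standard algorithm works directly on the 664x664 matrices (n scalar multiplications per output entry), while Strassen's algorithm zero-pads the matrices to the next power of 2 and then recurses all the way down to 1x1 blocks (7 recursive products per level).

Matrix multiplication for 664x664 matrices:

Strassen's algorithm requires power-of-2 dimensions. Pad 664x664 to 1024x1024 (next power of 2).

Standard algorithm: 664^3 = 292754944 multiplications
Strassen's algorithm: 7^(log2(1024)) = 7^10 = 282475249 multiplications
Savings: 292754944 - 282475249 = 10279695 multiplications

Standard: 292754944 multiplications (664^3). Strassen: 282475249 multiplications (7^10, after padding to 1024x1024). Strassen reduces 8 recursive multiplications to 7 at each level.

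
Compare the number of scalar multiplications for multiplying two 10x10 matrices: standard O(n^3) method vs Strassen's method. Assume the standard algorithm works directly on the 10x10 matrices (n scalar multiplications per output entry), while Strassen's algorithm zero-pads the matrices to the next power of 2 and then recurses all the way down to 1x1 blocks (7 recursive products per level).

Matrix multiplication for 10x10 matrices:

Strassen's algorithm requires power-of-2 dimensions. Pad 10x10 to 16x16 (next power of 2).

Standard algorithm: 10^3 = 1000 multiplications
Strassen's algorithm: 7^(log2(16)) = 7^4 = 2401 multiplications
Difference: 1000 - 2401 = -1401 (Strassen uses MORE here due to padding overhead — for small or just-over-power-of-2 n, padding can outweigh the per-level savings)

Standard: 1000 multiplications (10^3). Strassen: 2401 multiplications (7^4, after padding to 16x16). Strassen reduces 8 recursive multiplications to 7 at each level.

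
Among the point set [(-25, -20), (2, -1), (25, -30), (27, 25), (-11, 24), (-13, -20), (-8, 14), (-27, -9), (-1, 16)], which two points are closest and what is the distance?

Computing all pairwise distances among 9 points:

d((-25, -20), (2, -1)) = 33.0151
d((-25, -20), (25, -30)) = 50.9902
d((-25, -20), (27, 25)) = 68.7677
d((-25, -20), (-11, 24)) = 46.1736
d((-25, -20), (-13, -20)) = 12.0
d((-25, -20), (-8, 14)) = 38.0132
d((-25, -20), (-27, -9)) = 11.1803
d((-25, -20), (-1, 16)) = 43.2666
d((2, -1), (25, -30)) = 37.0135
d((2, -1), (27, 25)) = 36.0694
d((2, -1), (-11, 24)) = 28.178
d((2, -1), (-13, -20)) = 24.2074
d((2, -1), (-8, 14)) = 18.0278
d((2, -1), (-27, -9)) = 30.0832
d((2, -1), (-1, 16)) = 17.2627
d((25, -30), (27, 25)) = 55.0364
d((25, -30), (-11, 24)) = 64.8999
d((25, -30), (-13, -20)) = 39.2938
d((25, -30), (-8, 14)) = 55.0
d((25, -30), (-27, -9)) = 56.0803
d((25, -30), (-1, 16)) = 52.8394
d((27, 25), (-11, 24)) = 38.0132
d((27, 25), (-13, -20)) = 60.208
d((27, 25), (-8, 14)) = 36.6879
d((27, 25), (-27, -9)) = 63.8122
d((27, 25), (-1, 16)) = 29.4109
d((-11, 24), (-13, -20)) = 44.0454
d((-11, 24), (-8, 14)) = 10.4403
d((-11, 24), (-27, -9)) = 36.6742
d((-11, 24), (-1, 16)) = 12.8062
d((-13, -20), (-8, 14)) = 34.3657
d((-13, -20), (-27, -9)) = 17.8045
d((-13, -20), (-1, 16)) = 37.9473
d((-8, 14), (-27, -9)) = 29.8329
d((-8, 14), (-1, 16)) = 7.2801 <-- minimum
d((-27, -9), (-1, 16)) = 36.0694

Closest pair: (-8, 14) and (-1, 16) with distance 7.2801

The closest pair is (-8, 14) and (-1, 16) with Euclidean distance 7.2801. For 9 points, brute-force pairwise comparison is shown above. For large n, the divide-and-conquer algorithm (sort by x, recurse on halves, check the dividing strip) achieves O(n log n).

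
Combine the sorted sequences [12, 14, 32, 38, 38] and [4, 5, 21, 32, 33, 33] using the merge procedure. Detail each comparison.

Merging process:

Compare 12 vs 4: take 4 from right. Merged: [4]
Compare 12 vs 5: take 5 from right. Merged: [4, 5]
Compare 12 vs 21: take 12 from left. Merged: [4, 5, 12]
Compare 14 vs 21: take 14 from left. Merged: [4, 5, 12, 14]
Compare 32 vs 21: take 21 from right. Merged: [4, 5, 12, 14, 21]
Compare 32 vs 32: take 32 from left. Merged: [4, 5, 12, 14, 21, 32]
Compare 38 vs 32: take 32 from right. Merged: [4, 5, 12, 14, 21, 32, 32]
Compare 38 vs 33: take 33 from right. Merged: [4, 5, 12, 14, 21, 32, 32, 33]
Compare 38 vs 33: take 33 from right. Merged: [4, 5, 12, 14, 21, 32, 32, 33, 33]
Append remaining from left: [38, 38]. Merged: [4, 5, 12, 14, 21, 32, 32, 33, 33, 38, 38]

Final merged array: [4, 5, 12, 14, 21, 32, 32, 33, 33, 38, 38]
Total comparisons: 9

The merged array is [4, 5, 12, 14, 21, 32, 32, 33, 33, 38, 38], requiring 9 comparisons. The merge step runs in O(n) time where n is the total number of elements.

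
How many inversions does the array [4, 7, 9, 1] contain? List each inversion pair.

Finding inversions in [4, 7, 9, 1]:

(0, 3): arr[0]=4 > arr[3]=1
(1, 3): arr[1]=7 > arr[3]=1
(2, 3): arr[2]=9 > arr[3]=1

Total inversions: 3

The array has 3 inversion(s): (0,3), (1,3), (2,3). Each pair (i,j) satisfies i < j and arr[i] > arr[j].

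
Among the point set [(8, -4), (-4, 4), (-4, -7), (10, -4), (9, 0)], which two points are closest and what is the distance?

Computing all pairwise distances among 5 points:

d((8, -4), (-4, 4)) = 14.4222
d((8, -4), (-4, -7)) = 12.3693
d((8, -4), (10, -4)) = 2.0 <-- minimum
d((8, -4), (9, 0)) = 4.1231
d((-4, 4), (-4, -7)) = 11.0
d((-4, 4), (10, -4)) = 16.1245
d((-4, 4), (9, 0)) = 13.6015
d((-4, -7), (10, -4)) = 14.3178
d((-4, -7), (9, 0)) = 14.7648
d((10, -4), (9, 0)) = 4.1231

Closest pair: (8, -4) and (10, -4) with distance 2.0

The closest pair is (8, -4) and (10, -4) with Euclidean distance 2.0. For 5 points, brute-force pairwise comparison is shown above. For large n, the divide-and-conquer algorithm (sort by x, recurse on halves, check the dividing strip) achieves O(n log n).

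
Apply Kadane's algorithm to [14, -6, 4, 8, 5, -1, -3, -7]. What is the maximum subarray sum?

Using Kadane's algorithm on [14, -6, 4, 8, 5, -1, -3, -7]:

Scanning through the array:
Position 1 (value -6): max_ending_here = 8, max_so_far = 14
Position 2 (value 4): max_ending_here = 12, max_so_far = 14
Position 3 (value 8): max_ending_here = 20, max_so_far = 20
Position 4 (value 5): max_ending_here = 25, max_so_far = 25
Position 5 (value -1): max_ending_here = 24, max_so_far = 25
Position 6 (value -3): max_ending_here = 21, max_so_far = 25
Position 7 (value -7): max_ending_here = 14, max_so_far = 25

Maximum subarray: [14, -6, 4, 8, 5]
Maximum sum: 25

The maximum subarray is [14, -6, 4, 8, 5] with sum 25. This subarray runs from index 0 to index 4.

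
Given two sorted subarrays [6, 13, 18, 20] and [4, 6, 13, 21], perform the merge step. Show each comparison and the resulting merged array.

Merging process:

Compare 6 vs 4: take 4 from right. Merged: [4]
Compare 6 vs 6: take 6 from left. Merged: [4, 6]
Compare 13 vs 6: take 6 from right. Merged: [4, 6, 6]
Compare 13 vs 13: take 13 from left. Merged: [4, 6, 6, 13]
Compare 18 vs 13: take 13 from right. Merged: [4, 6, 6, 13, 13]
Compare 18 vs 21: take 18 from left. Merged: [4, 6, 6, 13, 13, 18]
Compare 20 vs 21: take 20 from left. Merged: [4, 6, 6, 13, 13, 18, 20]
Append remaining from right: [21]. Merged: [4, 6, 6, 13, 13, 18, 20, 21]

Final merged array: [4, 6, 6, 13, 13, 18, 20, 21]
Total comparisons: 7

The merged array is [4, 6, 6, 13, 13, 18, 20, 21], requiring 7 comparisons. The merge step runs in O(n) time where n is the total number of elements.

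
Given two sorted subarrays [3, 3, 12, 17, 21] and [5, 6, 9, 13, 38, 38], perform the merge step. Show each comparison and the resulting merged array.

Merging process:

Compare 3 vs 5: take 3 from left. Merged: [3]
Compare 3 vs 5: take 3 from left. Merged: [3, 3]
Compare 12 vs 5: take 5 from right. Merged: [3, 3, 5]
Compare 12 vs 6: take 6 from right. Merged: [3, 3, 5, 6]
Compare 12 vs 9: take 9 from right. Merged: [3, 3, 5, 6, 9]
Compare 12 vs 13: take 12 from left. Merged: [3, 3, 5, 6, 9, 12]
Compare 17 vs 13: take 13 from right. Merged: [3, 3, 5, 6, 9, 12, 13]
Compare 17 vs 38: take 17 from left. Merged: [3, 3, 5, 6, 9, 12, 13, 17]
Compare 21 vs 38: take 21 from left. Merged: [3, 3, 5, 6, 9, 12, 13, 17, 21]
Append remaining from right: [38, 38]. Merged: [3, 3, 5, 6, 9, 12, 13, 17, 21, 38, 38]

Final merged array: [3, 3, 5, 6, 9, 12, 13, 17, 21, 38, 38]
Total comparisons: 9

The merged array is [3, 3, 5, 6, 9, 12, 13, 17, 21, 38, 38], requiring 9 comparisons. The merge step runs in O(n) time where n is the total number of elements.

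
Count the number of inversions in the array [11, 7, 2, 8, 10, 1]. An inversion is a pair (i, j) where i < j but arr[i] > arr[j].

Finding inversions in [11, 7, 2, 8, 10, 1]:

(0, 1): arr[0]=11 > arr[1]=7
(0, 2): arr[0]=11 > arr[2]=2
(0, 3): arr[0]=11 > arr[3]=8
(0, 4): arr[0]=11 > arr[4]=10
(0, 5): arr[0]=11 > arr[5]=1
(1, 2): arr[1]=7 > arr[2]=2
(1, 5): arr[1]=7 > arr[5]=1
(2, 5): arr[2]=2 > arr[5]=1
(3, 5): arr[3]=8 > arr[5]=1
(4, 5): arr[4]=10 > arr[5]=1

Total inversions: 10

The array has 10 inversion(s): (0,1), (0,2), (0,3), (0,4), (0,5), (1,2), (1,5), (2,5), (3,5), (4,5). Each pair (i,j) satisfies i < j and arr[i] > arr[j].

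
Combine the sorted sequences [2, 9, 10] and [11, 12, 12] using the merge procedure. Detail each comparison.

Merging process:

Compare 2 vs 11: take 2 from left. Merged: [2]
Compare 9 vs 11: take 9 from left. Merged: [2, 9]
Compare 10 vs 11: take 10 from left. Merged: [2, 9, 10]
Append remaining from right: [11, 12, 12]. Merged: [2, 9, 10, 11, 12, 12]

Final merged array: [2, 9, 10, 11, 12, 12]
Total comparisons: 3

The merged array is [2, 9, 10, 11, 12, 12], requiring 3 comparisons. The merge step runs in O(n) time where n is the total number of elements.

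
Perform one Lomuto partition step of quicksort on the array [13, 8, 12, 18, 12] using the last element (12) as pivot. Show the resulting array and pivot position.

Lomuto partition with pivot = 12:

Initial array: [13, 8, 12, 18, 12]

arr[0]=13 > 12: no swap
arr[1]=8 <= 12: swap with position 0, array becomes [8, 13, 12, 18, 12]
arr[2]=12 <= 12: swap with position 1, array becomes [8, 12, 13, 18, 12]
arr[3]=18 > 12: no swap

Place pivot at position 2: [8, 12, 12, 18, 13]
Pivot position: 2

After partitioning with pivot 12, the array becomes [8, 12, 12, 18, 13]. The pivot is placed at index 2. All elements to the left of the pivot are <= 12, and all elements to the right are > 12.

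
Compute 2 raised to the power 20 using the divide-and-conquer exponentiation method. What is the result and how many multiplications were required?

Computing 2^20 by squaring (build up from 2^1; each line after the first costs one multiplication):

2^1 = 2
2^2 = (2^1)^2 = 2^2 = 4
2^4 = (2^2)^2 = 4^2 = 16
2^5 = 2 * 2^4 = 2 * 16 = 32
2^10 = (2^5)^2 = 32^2 = 1024
2^20 = (2^10)^2 = 1024^2 = 1048576

Result: 1048576
Multiplications needed: 5 (5 lines after 2^1)

2^20 = 1048576. Using exponentiation by squaring, this requires 5 multiplications. The key idea: if the exponent is even, square the half-power; if odd, multiply by the base once.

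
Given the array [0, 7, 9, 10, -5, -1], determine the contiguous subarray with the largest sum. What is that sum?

Using Kadane's algorithm on [0, 7, 9, 10, -5, -1]:

Scanning through the array:
Position 1 (value 7): max_ending_here = 7, max_so_far = 7
Position 2 (value 9): max_ending_here = 16, max_so_far = 16
Position 3 (value 10): max_ending_here = 26, max_so_far = 26
Position 4 (value -5): max_ending_here = 21, max_so_far = 26
Position 5 (value -1): max_ending_here = 20, max_so_far = 26

Maximum subarray: [0, 7, 9, 10]
Maximum sum: 26

The maximum subarray is [0, 7, 9, 10] with sum 26. This subarray runs from index 0 to index 3.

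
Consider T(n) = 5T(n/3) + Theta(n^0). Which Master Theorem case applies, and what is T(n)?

Master Theorem for T(n) = 5T(n/3) + O(n^0):

a = 5, b = 3, c = 0
log_b(a) = log_3(5) = 1.4650

Case 1: c = 0 < log_3(5) = 1.4650
T(n) = O(n^(log_3 5))

For T(n) = 5T(n/3) + O(n^0): log_3(5) = 1.4650. This is Case 1 of the Master Theorem (c < log_b(a), work dominated by leaves), giving O(n^(log_3 5)).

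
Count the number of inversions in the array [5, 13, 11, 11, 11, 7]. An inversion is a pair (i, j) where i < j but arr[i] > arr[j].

Finding inversions in [5, 13, 11, 11, 11, 7]:

(1, 2): arr[1]=13 > arr[2]=11
(1, 3): arr[1]=13 > arr[3]=11
(1, 4): arr[1]=13 > arr[4]=11
(1, 5): arr[1]=13 > arr[5]=7
(2, 5): arr[2]=11 > arr[5]=7
(3, 5): arr[3]=11 > arr[5]=7
(4, 5): arr[4]=11 > arr[5]=7

Total inversions: 7

The array has 7 inversion(s): (1,2), (1,3), (1,4), (1,5), (2,5), (3,5), (4,5). Each pair (i,j) satisfies i < j and arr[i] > arr[j].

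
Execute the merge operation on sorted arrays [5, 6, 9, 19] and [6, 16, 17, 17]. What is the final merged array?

Merging process:

Compare 5 vs 6: take 5 from left. Merged: [5]
Compare 6 vs 6: take 6 from left. Merged: [5, 6]
Compare 9 vs 6: take 6 from right. Merged: [5, 6, 6]
Compare 9 vs 16: take 9 from left. Merged: [5, 6, 6, 9]
Compare 19 vs 16: take 16 from right. Merged: [5, 6, 6, 9, 16]
Compare 19 vs 17: take 17 from right. Merged: [5, 6, 6, 9, 16, 17]
Compare 19 vs 17: take 17 from right. Merged: [5, 6, 6, 9, 16, 17, 17]
Append remaining from left: [19]. Merged: [5, 6, 6, 9, 16, 17, 17, 19]

Final merged array: [5, 6, 6, 9, 16, 17, 17, 19]
Total comparisons: 7

The merged array is [5, 6, 6, 9, 16, 17, 17, 19], requiring 7 comparisons. The merge step runs in O(n) time where n is the total number of elements.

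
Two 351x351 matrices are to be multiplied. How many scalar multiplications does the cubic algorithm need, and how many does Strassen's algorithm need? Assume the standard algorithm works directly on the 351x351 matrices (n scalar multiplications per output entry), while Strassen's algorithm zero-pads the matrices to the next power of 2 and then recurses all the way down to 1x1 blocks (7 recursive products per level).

Matrix multiplication for 351x351 matrices:

Strassen's algorithm requires power-of-2 dimensions. Pad 351x351 to 512x512 (next power of 2).

Standard algorithm: 351^3 = 43243551 multiplications
Strassen's algorithm: 7^(log2(512)) = 7^9 = 40353607 multiplications
Savings: 43243551 - 40353607 = 2889944 multiplications

Standard: 43243551 multiplications (351^3). Strassen: 40353607 multiplications (7^9, after padding to 512x512). Strassen reduces 8 recursive multiplications to 7 at each level.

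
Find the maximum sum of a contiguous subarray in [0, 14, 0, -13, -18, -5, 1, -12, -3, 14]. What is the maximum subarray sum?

Using Kadane's algorithm on [0, 14, 0, -13, -18, -5, 1, -12, -3, 14]:

Scanning through the array:
Position 1 (value 14): max_ending_here = 14, max_so_far = 14
Position 2 (value 0): max_ending_here = 14, max_so_far = 14
Position 3 (value -13): max_ending_here = 1, max_so_far = 14
Position 4 (value -18): max_ending_here = -17, max_so_far = 14
Position 5 (value -5): max_ending_here = -5, max_so_far = 14
Position 6 (value 1): max_ending_here = 1, max_so_far = 14
Position 7 (value -12): max_ending_here = -11, max_so_far = 14
Position 8 (value -3): max_ending_here = -3, max_so_far = 14
Position 9 (value 14): max_ending_here = 14, max_so_far = 14

Maximum subarray: [0, 14]
Maximum sum: 14

The maximum subarray is [0, 14] with sum 14. This subarray runs from index 0 to index 1.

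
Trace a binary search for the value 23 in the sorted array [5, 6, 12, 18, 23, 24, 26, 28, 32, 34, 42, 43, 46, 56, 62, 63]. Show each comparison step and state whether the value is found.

Binary search for 23 in [5, 6, 12, 18, 23, 24, 26, 28, 32, 34, 42, 43, 46, 56, 62, 63]:

lo=0, hi=15, mid=7, arr[mid]=28 -> 28 > 23, search left half
lo=0, hi=6, mid=3, arr[mid]=18 -> 18 < 23, search right half
lo=4, hi=6, mid=5, arr[mid]=24 -> 24 > 23, search left half
lo=4, hi=4, mid=4, arr[mid]=23 -> Found target at index 4!

Binary search finds 23 at index 4 after 4 comparisons. The search repeatedly halves the search space by comparing with the middle element.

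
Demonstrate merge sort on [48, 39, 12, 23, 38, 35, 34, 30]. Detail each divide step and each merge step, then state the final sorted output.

Merge sort trace:

Split: [48, 39, 12, 23, 38, 35, 34, 30] -> [48, 39, 12, 23] and [38, 35, 34, 30]
  Split: [48, 39, 12, 23] -> [48, 39] and [12, 23]
    Split: [48, 39] -> [48] and [39]
    Merge: [48] + [39] -> [39, 48]
    Split: [12, 23] -> [12] and [23]
    Merge: [12] + [23] -> [12, 23]
  Merge: [39, 48] + [12, 23] -> [12, 23, 39, 48]
  Split: [38, 35, 34, 30] -> [38, 35] and [34, 30]
    Split: [38, 35] -> [38] and [35]
    Merge: [38] + [35] -> [35, 38]
    Split: [34, 30] -> [34] and [30]
    Merge: [34] + [30] -> [30, 34]
  Merge: [35, 38] + [30, 34] -> [30, 34, 35, 38]
Merge: [12, 23, 39, 48] + [30, 34, 35, 38] -> [12, 23, 30, 34, 35, 38, 39, 48]

Final sorted array: [12, 23, 30, 34, 35, 38, 39, 48]

The merge sort proceeds by recursively splitting the array and merging sorted halves.
After all merges, the sorted array is [12, 23, 30, 34, 35, 38, 39, 48].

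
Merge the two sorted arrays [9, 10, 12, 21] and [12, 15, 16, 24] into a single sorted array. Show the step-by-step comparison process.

Merging process:

Compare 9 vs 12: take 9 from left. Merged: [9]
Compare 10 vs 12: take 10 from left. Merged: [9, 10]
Compare 12 vs 12: take 12 from left. Merged: [9, 10, 12]
Compare 21 vs 12: take 12 from right. Merged: [9, 10, 12, 12]
Compare 21 vs 15: take 15 from right. Merged: [9, 10, 12, 12, 15]
Compare 21 vs 16: take 16 from right. Merged: [9, 10, 12, 12, 15, 16]
Compare 21 vs 24: take 21 from left. Merged: [9, 10, 12, 12, 15, 16, 21]
Append remaining from right: [24]. Merged: [9, 10, 12, 12, 15, 16, 21, 24]

Final merged array: [9, 10, 12, 12, 15, 16, 21, 24]
Total comparisons: 7

The merged array is [9, 10, 12, 12, 15, 16, 21, 24], requiring 7 comparisons. The merge step runs in O(n) time where n is the total number of elements.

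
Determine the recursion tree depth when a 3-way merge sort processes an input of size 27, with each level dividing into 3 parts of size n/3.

For divide and conquer with division factor 3:

Problem sizes at each level:
Level 0: 27
Level 1: 9
Level 2: 3
Level 3: 1

The root is level 0 and the size-1 base case is level 3 (the tree spans levels 0 through 3, i.e. 4 levels counting the root), so the depth is the number of divisions: log_3(27) = 3

The recursion tree depth is log_3(27) = 3. At each level, the problem size is divided by 3, so it takes 3 divisions to reduce to a base case of size 1. The algorithm makes 3 recursive calls at each level.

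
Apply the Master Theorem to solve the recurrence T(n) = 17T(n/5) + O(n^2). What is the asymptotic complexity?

Master Theorem for T(n) = 17T(n/5) + O(n^2):

a = 17, b = 5, c = 2
log_b(a) = log_5(17) = 1.7604

Case 3: c = 2 > log_5(17) = 1.7604
T(n) = O(n^2) = O(n^2)

For T(n) = 17T(n/5) + O(n^2): log_5(17) = 1.7604. This is Case 3 of the Master Theorem (c > log_b(a), work dominated by root), giving O(n^2).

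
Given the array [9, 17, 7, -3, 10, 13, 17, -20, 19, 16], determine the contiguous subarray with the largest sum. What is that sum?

Using Kadane's algorithm on [9, 17, 7, -3, 10, 13, 17, -20, 19, 16]:

Scanning through the array:
Position 1 (value 17): max_ending_here = 26, max_so_far = 26
Position 2 (value 7): max_ending_here = 33, max_so_far = 33
Position 3 (value -3): max_ending_here = 30, max_so_far = 33
Position 4 (value 10): max_ending_here = 40, max_so_far = 40
Position 5 (value 13): max_ending_here = 53, max_so_far = 53
Position 6 (value 17): max_ending_here = 70, max_so_far = 70
Position 7 (value -20): max_ending_here = 50, max_so_far = 70
Position 8 (value 19): max_ending_here = 69, max_so_far = 70
Position 9 (value 16): max_ending_here = 85, max_so_far = 85

Maximum subarray: [9, 17, 7, -3, 10, 13, 17, -20, 19, 16]
Maximum sum: 85

The maximum subarray is [9, 17, 7, -3, 10, 13, 17, -20, 19, 16] with sum 85. This subarray runs from index 0 to index 9.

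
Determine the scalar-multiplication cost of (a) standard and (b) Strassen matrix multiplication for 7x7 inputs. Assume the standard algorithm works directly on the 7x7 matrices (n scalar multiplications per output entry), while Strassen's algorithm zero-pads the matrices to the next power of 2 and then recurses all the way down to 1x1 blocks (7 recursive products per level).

Matrix multiplication for 7x7 matrices:

Strassen's algorithm requires power-of-2 dimensions. Pad 7x7 to 8x8 (next power of 2).

Standard algorithm: 7^3 = 343 multiplications
Strassen's algorithm: 7^(log2(8)) = 7^3 = 343 multiplications
Savings: 343 - 343 = 0 multiplications

Standard: 343 multiplications (7^3). Strassen: 343 multiplications (7^3, after padding to 8x8). Strassen reduces 8 recursive multiplications to 7 at each level.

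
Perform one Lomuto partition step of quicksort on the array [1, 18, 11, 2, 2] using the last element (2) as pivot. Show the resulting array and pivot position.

Lomuto partition with pivot = 2:

Initial array: [1, 18, 11, 2, 2]

arr[0]=1 <= 2: swap with position 0, array becomes [1, 18, 11, 2, 2]
arr[1]=18 > 2: no swap
arr[2]=11 > 2: no swap
arr[3]=2 <= 2: swap with position 1, array becomes [1, 2, 11, 18, 2]

Place pivot at position 2: [1, 2, 2, 18, 11]
Pivot position: 2

After partitioning with pivot 2, the array becomes [1, 2, 2, 18, 11]. The pivot is placed at index 2. All elements to the left of the pivot are <= 2, and all elements to the right are > 2.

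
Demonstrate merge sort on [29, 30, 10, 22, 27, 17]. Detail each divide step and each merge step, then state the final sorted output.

Merge sort trace:

Split: [29, 30, 10, 22, 27, 17] -> [29, 30, 10] and [22, 27, 17]
  Split: [29, 30, 10] -> [29] and [30, 10]
    Split: [30, 10] -> [30] and [10]
    Merge: [30] + [10] -> [10, 30]
  Merge: [29] + [10, 30] -> [10, 29, 30]
  Split: [22, 27, 17] -> [22] and [27, 17]
    Split: [27, 17] -> [27] and [17]
    Merge: [27] + [17] -> [17, 27]
  Merge: [22] + [17, 27] -> [17, 22, 27]
Merge: [10, 29, 30] + [17, 22, 27] -> [10, 17, 22, 27, 29, 30]

Final sorted array: [10, 17, 22, 27, 29, 30]

The merge sort proceeds by recursively splitting the array and merging sorted halves.
After all merges, the sorted array is [10, 17, 22, 27, 29, 30].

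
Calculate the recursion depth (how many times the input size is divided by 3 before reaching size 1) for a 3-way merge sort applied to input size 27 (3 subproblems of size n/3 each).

For divide and conquer with division factor 3:

Problem sizes at each level:
Level 0: 27
Level 1: 9
Level 2: 3
Level 3: 1

The root is level 0 and the size-1 base case is level 3 (the tree spans levels 0 through 3, i.e. 4 levels counting the root), so the depth is the number of divisions: log_3(27) = 3

The recursion tree depth is log_3(27) = 3. At each level, the problem size is divided by 3, so it takes 3 divisions to reduce to a base case of size 1. The algorithm makes 3 recursive calls at each level.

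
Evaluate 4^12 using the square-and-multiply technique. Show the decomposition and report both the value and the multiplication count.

Computing 4^12 by squaring (build up from 4^1; each line after the first costs one multiplication):

4^1 = 4
4^2 = (4^1)^2 = 4^2 = 16
4^3 = 4 * 4^2 = 4 * 16 = 64
4^6 = (4^3)^2 = 64^2 = 4096
4^12 = (4^6)^2 = 4096^2 = 16777216

Result: 16777216
Multiplications needed: 4 (4 lines after 4^1)

4^12 = 16777216. Using exponentiation by squaring, this requires 4 multiplications. The key idea: if the exponent is even, square the half-power; if odd, multiply by the base once.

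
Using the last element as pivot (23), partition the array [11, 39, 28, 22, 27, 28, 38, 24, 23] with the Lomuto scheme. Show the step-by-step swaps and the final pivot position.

Lomuto partition with pivot = 23:

Initial array: [11, 39, 28, 22, 27, 28, 38, 24, 23]

arr[0]=11 <= 23: swap with position 0, array becomes [11, 39, 28, 22, 27, 28, 38, 24, 23]
arr[1]=39 > 23: no swap
arr[2]=28 > 23: no swap
arr[3]=22 <= 23: swap with position 1, array becomes [11, 22, 28, 39, 27, 28, 38, 24, 23]
arr[4]=27 > 23: no swap
arr[5]=28 > 23: no swap
arr[6]=38 > 23: no swap
arr[7]=24 > 23: no swap

Place pivot at position 2: [11, 22, 23, 39, 27, 28, 38, 24, 28]
Pivot position: 2

After partitioning with pivot 23, the array becomes [11, 22, 23, 39, 27, 28, 38, 24, 28]. The pivot is placed at index 2. All elements to the left of the pivot are <= 23, and all elements to the right are > 23.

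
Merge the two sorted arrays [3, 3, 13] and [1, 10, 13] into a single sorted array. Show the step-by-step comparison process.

Merging process:

Compare 3 vs 1: take 1 from right. Merged: [1]
Compare 3 vs 10: take 3 from left. Merged: [1, 3]
Compare 3 vs 10: take 3 from left. Merged: [1, 3, 3]
Compare 13 vs 10: take 10 from right. Merged: [1, 3, 3, 10]
Compare 13 vs 13: take 13 from left. Merged: [1, 3, 3, 10, 13]
Append remaining from right: [13]. Merged: [1, 3, 3, 10, 13, 13]

Final merged array: [1, 3, 3, 10, 13, 13]
Total comparisons: 5

The merged array is [1, 3, 3, 10, 13, 13], requiring 5 comparisons. The merge step runs in O(n) time where n is the total number of elements.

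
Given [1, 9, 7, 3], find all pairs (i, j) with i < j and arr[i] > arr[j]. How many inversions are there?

Finding inversions in [1, 9, 7, 3]:

(1, 2): arr[1]=9 > arr[2]=7
(1, 3): arr[1]=9 > arr[3]=3
(2, 3): arr[2]=7 > arr[3]=3

Total inversions: 3

The array has 3 inversion(s): (1,2), (1,3), (2,3). Each pair (i,j) satisfies i < j and arr[i] > arr[j].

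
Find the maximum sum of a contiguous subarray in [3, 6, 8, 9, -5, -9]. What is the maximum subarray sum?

Using Kadane's algorithm on [3, 6, 8, 9, -5, -9]:

Scanning through the array:
Position 1 (value 6): max_ending_here = 9, max_so_far = 9
Position 2 (value 8): max_ending_here = 17, max_so_far = 17
Position 3 (value 9): max_ending_here = 26, max_so_far = 26
Position 4 (value -5): max_ending_here = 21, max_so_far = 26
Position 5 (value -9): max_ending_here = 12, max_so_far = 26

Maximum subarray: [3, 6, 8, 9]
Maximum sum: 26

The maximum subarray is [3, 6, 8, 9] with sum 26. This subarray runs from index 0 to index 3.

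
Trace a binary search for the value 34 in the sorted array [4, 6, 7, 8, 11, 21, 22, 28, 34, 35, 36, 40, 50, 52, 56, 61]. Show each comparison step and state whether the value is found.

Binary search for 34 in [4, 6, 7, 8, 11, 21, 22, 28, 34, 35, 36, 40, 50, 52, 56, 61]:

lo=0, hi=15, mid=7, arr[mid]=28 -> 28 < 34, search right half
lo=8, hi=15, mid=11, arr[mid]=40 -> 40 > 34, search left half
lo=8, hi=10, mid=9, arr[mid]=35 -> 35 > 34, search left half
lo=8, hi=8, mid=8, arr[mid]=34 -> Found target at index 8!

Binary search finds 34 at index 8 after 4 comparisons. The search repeatedly halves the search space by comparing with the middle element.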